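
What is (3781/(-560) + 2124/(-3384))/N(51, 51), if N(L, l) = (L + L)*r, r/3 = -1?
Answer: 194227/8053920 ≈ 0.024116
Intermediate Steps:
r = -3 (r = 3*(-1) = -3)
N(L, l) = -6*L (N(L, l) = (L + L)*(-3) = (2*L)*(-3) = -6*L)
(3781/(-560) + 2124/(-3384))/N(51, 51) = (3781/(-560) + 2124/(-3384))/((-6*51)) = (3781*(-1/560) + 2124*(-1/3384))/(-306) = (-3781/560 - 59/94)*(-1/306) = -194227/26320*(-1/306) = 194227/8053920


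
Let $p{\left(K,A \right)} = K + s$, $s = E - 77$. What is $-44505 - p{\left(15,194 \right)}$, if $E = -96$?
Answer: $-44347$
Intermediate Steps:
$s = -173$ ($s = -96 - 77 = -173$)
$p{\left(K,A \right)} = -173 + K$ ($p{\left(K,A \right)} = K - 173 = -173 + K$)
$-44505 - p{\left(15,194 \right)} = -44505 - \left(-173 + 15\right) = -44505 - -158 = -44505 + 158 = -44347$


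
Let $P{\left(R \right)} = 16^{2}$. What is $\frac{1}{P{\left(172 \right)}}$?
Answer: $\frac{1}{256} \approx 0.0039063$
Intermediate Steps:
$P{\left(R \right)} = 256$
$\frac{1}{P{\left(172 \right)}} = \frac{1}{256}$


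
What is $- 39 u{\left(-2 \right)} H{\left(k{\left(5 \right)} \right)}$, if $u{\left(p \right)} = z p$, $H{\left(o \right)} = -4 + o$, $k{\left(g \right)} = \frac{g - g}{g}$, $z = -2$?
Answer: $624$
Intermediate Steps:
$k{\left(g \right)} = 0$ ($k{\left(g \right)} = \frac{0}{g} = 0$)
$u{\left(p \right)} = - 2 p$
$- 39 u{\left(-2 \right)} H{\left(k{\left(5 \right)} \right)} = - 39 \left(\left(-2\right) \left(-2\right)\right) \left(-4 + 0\right) = \left(-39\right) 4 \left(-4\right) = \left(-156\right) \left(-4\right) = 624$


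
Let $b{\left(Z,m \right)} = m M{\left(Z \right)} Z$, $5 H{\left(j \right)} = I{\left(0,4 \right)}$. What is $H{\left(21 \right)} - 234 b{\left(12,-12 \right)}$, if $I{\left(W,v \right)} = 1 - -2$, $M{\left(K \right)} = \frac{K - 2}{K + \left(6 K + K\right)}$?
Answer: $\frac{17553}{5} \approx 3510.6$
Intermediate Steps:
$M{\left(K \right)} = \frac{-2 + K}{8 K}$ ($M{\left(K \right)} = \frac{-2 + K}{K + 7 K} = \frac{-2 + K}{8 K}$)
$I{\left(W,v \right)} = 3$ ($I{\left(W,v \right)} = 1 + 2 = 3$)
$H{\left(j \right)} = \frac{3}{5}$ ($H{\left(j \right)} = \frac{1}{5} \cdot 3 = \frac{3}{5}$)
$b{\left(Z,m \right)} = \frac{m \left(-2 + Z\right)}{8}$ ($b{\left(Z,m \right)} = m \frac{-2 + Z}{8 Z} Z = \frac{m \left(-2 + Z\right)}{8 Z} Z = \frac{m \left(-2 + Z\right)}{8}$)
$H{\left(21 \right)} - 234 b{\left(12,-12 \right)} = \frac{3}{5} - 234 \cdot \frac{1}{8} \left(-12\right) \left(-2 + 12\right) = \frac{3}{5} - 234 \cdot \frac{1}{8} \left(-12\right) 10 = \frac{3}{5} - -3510 = \frac{3}{5} + 3510 = \frac{17553}{5}$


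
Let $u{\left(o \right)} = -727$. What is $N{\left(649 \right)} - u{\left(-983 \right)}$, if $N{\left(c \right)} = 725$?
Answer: $1452$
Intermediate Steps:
$N{\left(649 \right)} - u{\left(-983 \right)} = 725 - -727 = 725 + 727 = 1452$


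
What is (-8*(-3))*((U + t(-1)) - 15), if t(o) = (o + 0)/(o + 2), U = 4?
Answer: -288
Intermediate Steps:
t(o) = o/(2 + o)
(-8*(-3))*((U + t(-1)) - 15) = (-8*(-3))*((4 - 1/(2 - 1)) - 15) = 24*((4 - 1/1) - 15) = 24*((4 - 1*1) - 15) = 24*((4 - 1) - 15) = 24*(3 - 15) = 24*(-12) = -288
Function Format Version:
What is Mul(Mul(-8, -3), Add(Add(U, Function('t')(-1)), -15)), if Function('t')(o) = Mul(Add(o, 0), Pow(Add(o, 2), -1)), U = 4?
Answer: -288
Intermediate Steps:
Function('t')(o) = Mul(o, Pow(Add(2, o), -1))
Mul(Mul(-8, -3), Add(Add(U, Function('t')(-1)), -15)) = Mul(Mul(-8, -3), Add(Add(4, Mul(-1, Pow(Add(2, -1), -1))), -15)) = Mul(24, Add(Add(4, Mul(-1, Pow(1, -1))), -15)) = Mul(24, Add(Add(4, Mul(-1, 1)), -15)) = Mul(24, Add(Add(4, -1), -15)) = Mul(24, Add(3, -15)) = Mul(24, -12) = -288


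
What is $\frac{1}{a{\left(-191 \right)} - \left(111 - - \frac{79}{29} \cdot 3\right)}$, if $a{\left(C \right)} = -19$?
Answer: $- \frac{29}{4007} \approx -0.0072373$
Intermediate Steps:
$\frac{1}{a{\left(-191 \right)} - \left(111 - - \frac{79}{29} \cdot 3\right)} = \frac{1}{-19 - \left(111 - - \frac{79}{29} \cdot 3\right)} = \frac{1}{-19 - \left(111 - \left(-79\right) \frac{1}{29} \cdot 3\right)} = \frac{1}{-19 - \frac{3456}{29}} = \frac{1}{- \frac{4007}{29}} = - \frac{29}{4007}$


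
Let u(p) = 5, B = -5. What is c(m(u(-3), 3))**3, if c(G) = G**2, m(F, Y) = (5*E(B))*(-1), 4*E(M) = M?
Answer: 244140625/4096 ≈ 59605.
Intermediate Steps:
E(M) = M/4
m(F, Y) = 25/4 (m(F, Y) = (5*((1/4)*(-5)))*(-1) = (5*(-5/4))*(-1) = -25/4*(-1) = 25/4)
c(m(u(-3), 3))**3 = ((25/4)**2)**3 = (625/16)**3 = 244140625/4096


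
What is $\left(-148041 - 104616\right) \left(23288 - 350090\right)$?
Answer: $82568812914$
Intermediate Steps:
$\left(-148041 - 104616\right) \left(23288 - 350090\right) = \left(-252657\right) \left(-326802\right) = 82568812914$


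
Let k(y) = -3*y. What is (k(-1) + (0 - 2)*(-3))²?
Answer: 81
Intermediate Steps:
(k(-1) + (0 - 2)*(-3))² = (-3*(-1) + (0 - 2)*(-3))² = (3 - 2*(-3))² = (3 + 6)² = 9² = 81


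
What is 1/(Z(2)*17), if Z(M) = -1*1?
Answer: -1/17 ≈ -0.058824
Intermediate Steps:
Z(M) = -1
1/(Z(2)*17) = 1/(-1*17) = 1/(-17) = -1/17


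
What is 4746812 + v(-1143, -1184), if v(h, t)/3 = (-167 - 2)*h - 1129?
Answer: 5322926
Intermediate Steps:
v(h, t) = -3387 - 507*h (v(h, t) = 3*((-167 - 2)*h - 1129) = 3*(-169*h - 1129) = 3*(-1129 - 169*h) = -3387 - 507*h)
4746812 + v(-1143, -1184) = 4746812 + (-3387 - 507*(-1143)) = 4746812 + (-3387 + 579501) = 4746812 + 576114 = 5322926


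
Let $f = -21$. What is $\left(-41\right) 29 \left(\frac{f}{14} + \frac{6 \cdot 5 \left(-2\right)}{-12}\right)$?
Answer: $- \frac{8323}{2} \approx -4161.5$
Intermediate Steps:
$\left(-41\right) 29 \left(\frac{f}{14} + \frac{6 \cdot 5 \left(-2\right)}{-12}\right) = \left(-41\right) 29 \left(- \frac{21}{14} + \frac{6 \cdot 5 \left(-2\right)}{-12}\right) = - 1189 \left(\left(-21\right) \frac{1}{14} + 30 \left(-2\right) \left(- \frac{1}{12}\right)\right) = - 1189 \left(- \frac{3}{2} - -5\right) = - 1189 \left(- \frac{3}{2} + 5\right) = \left(-1189\right) \frac{7}{2} = - \frac{8323}{2}$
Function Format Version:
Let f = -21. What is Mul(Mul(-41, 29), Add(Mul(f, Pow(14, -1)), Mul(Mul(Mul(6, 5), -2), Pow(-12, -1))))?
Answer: Rational(-8323, 2) ≈ -4161.5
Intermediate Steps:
Mul(Mul(-41, 29), Add(Mul(f, Pow(14, -1)), Mul(Mul(Mul(6, 5), -2), Pow(-12, -1)))) = Mul(Mul(-41, 29), Add(Mul(-21, Pow(14, -1)), Mul(Mul(Mul(6, 5), -2), Pow(-12, -1)))) = Mul(-1189, Add(Mul(-21, Rational(1, 14)), Mul(Mul(30, -2), Rational(-1, 12)))) = Mul(-1189, Add(Rational(-3, 2), Mul(-60, Rational(-1, 12)))) = Mul(-1189, Add(Rational(-3, 2), 5)) = Mul(-1189, Rational(7, 2)) = Rational(-8323, 2)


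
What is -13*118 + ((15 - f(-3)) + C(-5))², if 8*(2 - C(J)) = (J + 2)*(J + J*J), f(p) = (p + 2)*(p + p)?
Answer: -4767/4 ≈ -1191.8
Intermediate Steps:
f(p) = 2*p*(2 + p) (f(p) = (2 + p)*(2*p) = 2*p*(2 + p))
C(J) = 2 - (2 + J)*(J + J²)/8 (C(J) = 2 - (J + 2)*(J + J*J)/8 = 2 - (2 + J)*(J + J²)/8)
-13*118 + ((15 - f(-3)) + C(-5))² = -13*118 + ((15 - 2*(-3)*(2 - 3)) + (2 - 3/8*(-5)² - ¼*(-5) - ⅛*(-5)³))² = -1534 + ((15 - 2*(-3)*(-1)) + (2 - 3/8*25 + 5/4 - ⅛*(-125)))² = -1534 + ((15 - 1*6) + (2 - 75/8 + 5/4 + 125/8))² = -1534 + ((15 - 6) + 19/2)² = -1534 + (9 + 19/2)² = -1534 + (37/2)² = -1534 + 1369/4 = -4767/4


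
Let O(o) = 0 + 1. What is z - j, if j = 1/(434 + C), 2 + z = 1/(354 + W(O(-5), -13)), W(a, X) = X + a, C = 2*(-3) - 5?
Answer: -3571/1786 ≈ -1.9994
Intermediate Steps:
C = -11 (C = -6 - 5 = -11)
O(o) = 1
z = -683/342 (z = -2 + 1/(354 + (-13 + 1)) = -2 + 1/(354 - 12) = -2 + 1/342 = -683/342 ≈ -1.9971)
j = 1/423 (j = 1/(434 - 11) = 1/423 ≈ 0.0023641)
z - j = -683/342 - 1*1/423 = -683/342 - 1/423 = -3571/1786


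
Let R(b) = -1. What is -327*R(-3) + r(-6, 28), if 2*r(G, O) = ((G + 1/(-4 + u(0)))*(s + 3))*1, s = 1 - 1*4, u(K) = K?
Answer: 327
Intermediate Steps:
s = -3 (s = 1 - 4 = -3)
r(G, O) = 0 (r(G, O) = (((G + 1/(-4 + 0))*(-3 + 3))*1)/2 = (((G + 1/(-4))*0)*1)/2 = (((G - 1/4)*0)*1)/2 = (((-1/4 + G)*0)*1)/2 = (0*1)/2 = (1/2)*0 = 0)
-327*R(-3) + r(-6, 28) = -327*(-1) + 0 = 327 + 0 = 327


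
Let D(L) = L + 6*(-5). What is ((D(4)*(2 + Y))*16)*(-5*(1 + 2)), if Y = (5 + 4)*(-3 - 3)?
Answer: -324480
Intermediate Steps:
D(L) = -30 + L (D(L) = L - 30 = -30 + L)
Y = -54 (Y = 9*(-6) = -54)
((D(4)*(2 + Y))*16)*(-5*(1 + 2)) = (((-30 + 4)*(2 - 54))*16)*(-5*(1 + 2)) = (-26*(-52)*16)*(-5*3) = (1352*16)*(-15) = 21632*(-15) = -324480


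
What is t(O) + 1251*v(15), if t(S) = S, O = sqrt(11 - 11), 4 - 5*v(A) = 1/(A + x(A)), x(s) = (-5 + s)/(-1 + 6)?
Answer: 83817/85 ≈ 986.08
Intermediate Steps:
x(s) = -1 + s/5 (x(s) = (-5 + s)/5 = (-5 + s)*(1/5) = -1 + s/5)
v(A) = 4/5 - 1/(5*(-1 + 6*A/5)) (v(A) = 4/5 - 1/(5*(A + (-1 + A/5))) = 4/5 - 1/(5*(-1 + 6*A/5)))
O = 0 (O = sqrt(0) = 0)
t(O) + 1251*v(15) = 0 + 1251*((-25 + 24*15)/(5*(-5 + 6*15))) = 0 + 1251*((-25 + 360)/(5*(-5 + 90))) = 0 + 1251*((1/5)*335/85) = 0 + 1251*((1/5)*(1/85)*335) = 0 + 1251*(67/85) = 0 + 83817/85 = 83817/85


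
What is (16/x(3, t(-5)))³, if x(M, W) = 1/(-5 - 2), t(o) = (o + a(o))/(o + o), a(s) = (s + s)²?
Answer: -1404928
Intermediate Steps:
a(s) = 4*s² (a(s) = (2*s)² = 4*s²)
t(o) = (o + 4*o²)/(2*o) (t(o) = (o + 4*o²)/(o + o) = (o + 4*o²)/((2*o)) = (o + 4*o²)*(1/(2*o)) = (o + 4*o²)/(2*o))
x(M, W) = -⅐ (x(M, W) = 1/(-7) = -⅐)
(16/x(3, t(-5)))³ = (16/(-⅐))³ = (16*(-7))³ = (-112)³ = -1404928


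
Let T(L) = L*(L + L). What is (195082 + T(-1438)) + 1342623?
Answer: 5673393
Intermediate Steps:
T(L) = 2*L**2 (T(L) = L*(2*L) = 2*L**2)
(195082 + T(-1438)) + 1342623 = (195082 + 2*(-1438)**2) + 1342623 = (195082 + 2*2067844) + 1342623 = (195082 + 4135688) + 1342623 = 4330770 + 1342623 = 5673393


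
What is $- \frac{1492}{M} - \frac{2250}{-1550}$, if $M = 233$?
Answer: $- \frac{35767}{7223} \approx -4.9518$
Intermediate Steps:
$- \frac{1492}{M} - \frac{2250}{-1550} = - \frac{1492}{233} - \frac{2250}{-1550} = \left(-1492\right) \frac{1}{233} - - \frac{45}{31} = - \frac{1492}{233} + \frac{45}{31} = - \frac{35767}{7223}$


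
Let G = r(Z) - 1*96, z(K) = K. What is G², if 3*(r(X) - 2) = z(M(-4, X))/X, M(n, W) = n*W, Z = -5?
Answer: 81796/9 ≈ 9088.4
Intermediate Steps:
M(n, W) = W*n
r(X) = ⅔ (r(X) = 2 + ((X*(-4))/X)/3 = 2 + ((-4*X)/X)/3 = 2 + (⅓)*(-4) = 2 - 4/3 = ⅔)
G = -286/3 (G = ⅔ - 1*96 = ⅔ - 96 = -286/3 ≈ -95.333)
G² = (-286/3)² = 81796/9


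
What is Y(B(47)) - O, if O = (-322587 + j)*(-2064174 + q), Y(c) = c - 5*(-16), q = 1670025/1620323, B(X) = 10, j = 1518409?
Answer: 3999578474610525564/1620323 ≈ 2.4684e+12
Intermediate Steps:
q = 1670025/1620323 (q = 1670025*(1/1620323) = 1670025/1620323 ≈ 1.0307)
Y(c) = 80 + c (Y(c) = c + 80 = 80 + c)
O = -3999578474464696494/1620323 (O = (-322587 + 1518409)*(-2064174 + 1670025/1620323) = 1195822*(-3344626938177/1620323) = -3999578474464696494/1620323 ≈ -2.4684e+12)
Y(B(47)) - O = (80 + 10) - 1*(-3999578474464696494/1620323) = 90 + 3999578474464696494/1620323 = 3999578474610525564/1620323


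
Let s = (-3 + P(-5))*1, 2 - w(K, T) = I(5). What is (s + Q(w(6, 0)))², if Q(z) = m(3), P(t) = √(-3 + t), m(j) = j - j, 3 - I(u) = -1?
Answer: 1 - 12*I*√2 ≈ 1.0 - 16.971*I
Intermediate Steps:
I(u) = 4 (I(u) = 3 - 1*(-1) = 3 + 1 = 4)
w(K, T) = -2 (w(K, T) = 2 - 1*4 = 2 - 4 = -2)
m(j) = 0
Q(z) = 0
s = -3 + 2*I*√2 (s = (-3 + √(-3 - 5))*1 = (-3 + √(-8))*1 = (-3 + 2*I*√2)*1 = -3 + 2*I*√2 ≈ -3.0 + 2.8284*I)
(s + Q(w(6, 0)))² = ((-3 + 2*I*√2) + 0)² = (-3 + 2*I*√2)²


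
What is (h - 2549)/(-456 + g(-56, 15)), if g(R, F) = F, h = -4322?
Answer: 6871/441 ≈ 15.581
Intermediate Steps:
(h - 2549)/(-456 + g(-56, 15)) = (-4322 - 2549)/(-456 + 15) = -6871/(-441) = -6871*(-1/441) = 6871/441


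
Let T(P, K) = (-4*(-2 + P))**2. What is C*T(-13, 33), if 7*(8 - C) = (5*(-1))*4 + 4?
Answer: 259200/7 ≈ 37029.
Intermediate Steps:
C = 72/7 (C = 8 - ((5*(-1))*4 + 4)/7 = 8 - (-5*4 + 4)/7 = 8 - (-20 + 4)/7 = 8 - 1/7*(-16) = 8 + 16/7 = 72/7 ≈ 10.286)
T(P, K) = (8 - 4*P)**2
C*T(-13, 33) = 72*(16*(-2 - 13)**2)/7 = 72*(16*(-15)**2)/7 = 72*(16*225)/7 = (72/7)*3600 = 259200/7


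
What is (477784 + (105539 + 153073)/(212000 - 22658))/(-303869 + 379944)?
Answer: 3015494558/480139755 ≈ 6.2804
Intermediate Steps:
(477784 + (105539 + 153073)/(212000 - 22658))/(-303869 + 379944) = (477784 + 258612/189342)/76075 = (477784 + 258612*(1/189342))*(1/76075) = (477784 + 43102/31557)*(1/76075) = (15077472790/31557)*(1/76075) = 3015494558/480139755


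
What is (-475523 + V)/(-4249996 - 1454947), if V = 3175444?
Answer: -2699921/5704943 ≈ -0.47326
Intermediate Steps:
(-475523 + V)/(-4249996 - 1454947) = (-475523 + 3175444)/(-4249996 - 1454947) = 2699921/(-5704943) = 2699921*(-1/5704943) = -2699921/5704943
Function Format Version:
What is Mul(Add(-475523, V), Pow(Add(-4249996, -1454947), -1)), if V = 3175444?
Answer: Rational(-2699921, 5704943) ≈ -0.47326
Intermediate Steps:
Mul(Add(-475523, V), Pow(Add(-4249996, -1454947), -1)) = Mul(Add(-475523, 3175444), Pow(Add(-4249996, -1454947), -1)) = Mul(2699921, Pow(-5704943, -1)) = Mul(2699921, Rational(-1, 5704943)) = Rational(-2699921, 5704943)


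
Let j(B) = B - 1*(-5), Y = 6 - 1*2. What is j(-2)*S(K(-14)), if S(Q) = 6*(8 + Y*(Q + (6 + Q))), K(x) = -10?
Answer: -864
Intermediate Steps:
Y = 4 (Y = 6 - 2 = 4)
j(B) = 5 + B (j(B) = B + 5 = 5 + B)
S(Q) = 192 + 48*Q (S(Q) = 6*(8 + 4*(Q + (6 + Q))) = 6*(8 + 4*(6 + 2*Q)) = 6*(8 + (24 + 8*Q)) = 6*(32 + 8*Q) = 192 + 48*Q)
j(-2)*S(K(-14)) = (5 - 2)*(192 + 48*(-10)) = 3*(192 - 480) = 3*(-288) = -864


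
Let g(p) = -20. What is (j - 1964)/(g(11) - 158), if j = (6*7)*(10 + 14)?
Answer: 478/89 ≈ 5.3708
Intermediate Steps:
j = 1008 (j = 42*24 = 1008)
(j - 1964)/(g(11) - 158) = (1008 - 1964)/(-20 - 158) = -956/(-178) = -956*(-1/178) = 478/89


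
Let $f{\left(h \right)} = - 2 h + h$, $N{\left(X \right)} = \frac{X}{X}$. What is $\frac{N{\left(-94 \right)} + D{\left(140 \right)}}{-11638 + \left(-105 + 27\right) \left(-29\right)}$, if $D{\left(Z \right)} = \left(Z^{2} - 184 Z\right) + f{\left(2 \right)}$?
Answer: $\frac{6161}{9376} \approx 0.6571$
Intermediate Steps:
$N{\left(X \right)} = 1$
$f{\left(h \right)} = - h$
$D{\left(Z \right)} = -2 + Z^{2} - 184 Z$ ($D{\left(Z \right)} = \left(Z^{2} - 184 Z\right) - 2 = -2 + Z^{2} - 184 Z$)
$\frac{N{\left(-94 \right)} + D{\left(140 \right)}}{-11638 + \left(-105 + 27\right) \left(-29\right)} = \frac{1 - \left(25762 - 19600\right)}{-11638 + \left(-105 + 27\right) \left(-29\right)} = \frac{1 - 6162}{-11638 - -2262} = \frac{1 - 6162}{-11638 + 2262} = - \frac{6161}{-9376} = \left(-6161\right) \left(- \frac{1}{9376}\right) = \frac{6161}{9376}$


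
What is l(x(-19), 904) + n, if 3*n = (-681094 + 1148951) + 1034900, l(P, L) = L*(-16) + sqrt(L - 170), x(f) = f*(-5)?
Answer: 486455 + sqrt(734) ≈ 4.8648e+5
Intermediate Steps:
x(f) = -5*f
l(P, L) = sqrt(-170 + L) - 16*L (l(P, L) = -16*L + sqrt(-170 + L) = sqrt(-170 + L) - 16*L)
n = 500919 (n = ((-681094 + 1148951) + 1034900)/3 = (467857 + 1034900)/3 = (1/3)*1502757 = 500919)
l(x(-19), 904) + n = (sqrt(-170 + 904) - 16*904) + 500919 = (sqrt(734) - 14464) + 500919 = (-14464 + sqrt(734)) + 500919 = 486455 + sqrt(734)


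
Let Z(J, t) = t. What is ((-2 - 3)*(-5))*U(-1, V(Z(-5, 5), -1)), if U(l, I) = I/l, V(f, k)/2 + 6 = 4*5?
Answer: -700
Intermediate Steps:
V(f, k) = 28 (V(f, k) = -12 + 2*(4*5) = -12 + 2*20 = -12 + 40 = 28)
((-2 - 3)*(-5))*U(-1, V(Z(-5, 5), -1)) = ((-2 - 3)*(-5))*(28/(-1)) = (-5*(-5))*(28*(-1)) = 25*(-28) = -700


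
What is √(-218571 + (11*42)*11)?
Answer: 3*I*√23721 ≈ 462.05*I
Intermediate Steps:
√(-218571 + (11*42)*11) = √(-218571 + 462*11) = √(-218571 + 5082) = √(-213489) = 3*I*√23721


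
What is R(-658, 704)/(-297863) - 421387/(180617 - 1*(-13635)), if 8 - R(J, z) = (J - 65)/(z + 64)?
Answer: -8033109303491/3703070942464 ≈ -2.1693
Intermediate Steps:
R(J, z) = 8 - (-65 + J)/(64 + z) (R(J, z) = 8 - (J - 65)/(z + 64) = 8 - (-65 + J)/(64 + z))
R(-658, 704)/(-297863) - 421387/(180617 - 1*(-13635)) = ((577 - 1*(-658) + 8*704)/(64 + 704))/(-297863) - 421387/(180617 - 1*(-13635)) = ((577 + 658 + 5632)/768)*(-1/297863) - 421387/(180617 + 13635) = ((1/768)*6867)*(-1/297863) - 421387/194252 = (2289/256)*(-1/297863) - 421387*1/194252 = -2289/76252928 - 421387/194252 = -8033109303491/3703070942464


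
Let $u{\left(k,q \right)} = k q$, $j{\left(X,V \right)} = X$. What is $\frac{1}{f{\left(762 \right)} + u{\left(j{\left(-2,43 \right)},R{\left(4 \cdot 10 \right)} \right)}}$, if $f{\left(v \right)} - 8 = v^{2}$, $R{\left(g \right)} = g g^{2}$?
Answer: $\frac{1}{452652} \approx 2.2092 \cdot 10^{-6}$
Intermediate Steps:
$R{\left(g \right)} = g^{3}$
$f{\left(v \right)} = 8 + v^{2}$
$\frac{1}{f{\left(762 \right)} + u{\left(j{\left(-2,43 \right)},R{\left(4 \cdot 10 \right)} \right)}} = \frac{1}{\left(8 + 762^{2}\right) - 2 \left(4 \cdot 10\right)^{3}} = \frac{1}{\left(8 + 580644\right) - 2 \cdot 40^{3}} = \frac{1}{580652 - 128000} = \frac{1}{452652}$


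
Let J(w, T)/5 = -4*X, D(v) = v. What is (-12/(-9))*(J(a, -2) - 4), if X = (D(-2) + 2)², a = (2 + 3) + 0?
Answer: -16/3 ≈ -5.3333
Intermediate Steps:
a = 5 (a = 5 + 0 = 5)
X = 0 (X = (-2 + 2)² = 0² = 0)
J(w, T) = 0 (J(w, T) = 5*(-4*0) = 5*0 = 0)
(-12/(-9))*(J(a, -2) - 4) = (-12/(-9))*(0 - 4) = -12*(-⅑)*(-4) = (4/3)*(-4) = -16/3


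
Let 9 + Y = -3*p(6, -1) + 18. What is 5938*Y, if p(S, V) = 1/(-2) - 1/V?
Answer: 44535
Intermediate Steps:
p(S, V) = -½ - 1/V (p(S, V) = 1*(-½) - 1/V = -½ - 1/V)
Y = 15/2 (Y = -9 + (-3*(-2 - 1*(-1))/(2*(-1)) + 18) = -9 + (-3*(-1)*(-2 + 1)/2 + 18) = -9 + (-3*(-1)*(-1)/2 + 18) = -9 + (-3*½ + 18) = -9 + (-3/2 + 18) = -9 + 33/2 = 15/2 ≈ 7.5000)
5938*Y = 5938*(15/2) = 44535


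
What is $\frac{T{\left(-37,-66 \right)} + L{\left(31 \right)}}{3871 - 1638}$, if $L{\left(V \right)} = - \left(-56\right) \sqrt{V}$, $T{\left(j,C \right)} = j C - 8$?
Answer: $\frac{2434}{2233} + \frac{8 \sqrt{31}}{319} \approx 1.2296$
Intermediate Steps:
$T{\left(j,C \right)} = -8 + C j$ ($T{\left(j,C \right)} = C j - 8 = -8 + C j$)
$L{\left(V \right)} = 56 \sqrt{V}$
$\frac{T{\left(-37,-66 \right)} + L{\left(31 \right)}}{3871 - 1638} = \frac{\left(-8 - -2442\right) + 56 \sqrt{31}}{3871 - 1638} = \frac{\left(-8 + 2442\right) + 56 \sqrt{31}}{2233} = \left(2434 + 56 \sqrt{31}\right) \frac{1}{2233} = \frac{2434}{2233} + \frac{8 \sqrt{31}}{319}$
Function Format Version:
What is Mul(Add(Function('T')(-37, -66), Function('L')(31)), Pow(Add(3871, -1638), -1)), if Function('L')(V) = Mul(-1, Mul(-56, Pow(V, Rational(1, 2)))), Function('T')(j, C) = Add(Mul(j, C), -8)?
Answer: Add(Rational(2434, 2233), Mul(Rational(8, 319), Pow(31, Rational(1, 2)))) ≈ 1.2296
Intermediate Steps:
Function('T')(j, C) = Add(-8, Mul(C, j)) (Function('T')(j, C) = Add(Mul(C, j), -8) = Add(-8, Mul(C, j)))
Function('L')(V) = Mul(56, Pow(V, Rational(1, 2)))
Mul(Add(Function('T')(-37, -66), Function('L')(31)), Pow(Add(3871, -1638), -1)) = Mul(Add(Add(-8, Mul(-66, -37)), Mul(56, Pow(31, Rational(1, 2)))), Pow(Add(3871, -1638), -1)) = Mul(Add(Add(-8, 2442), Mul(56, Pow(31, Rational(1, 2)))), Pow(2233, -1)) = Mul(Add(2434, Mul(56, Pow(31, Rational(1, 2)))), Rational(1, 2233)) = Add(Rational(2434, 2233), Mul(Rational(8, 319), Pow(31, Rational(1, 2))))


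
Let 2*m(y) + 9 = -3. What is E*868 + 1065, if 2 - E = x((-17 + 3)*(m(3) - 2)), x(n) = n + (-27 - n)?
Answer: 26237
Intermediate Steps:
m(y) = -6 (m(y) = -9/2 + (½)*(-3) = -9/2 - 3/2 = -6)
x(n) = -27
E = 29 (E = 2 - 1*(-27) = 2 + 27 = 29)
E*868 + 1065 = 29*868 + 1065 = 25172 + 1065 = 26237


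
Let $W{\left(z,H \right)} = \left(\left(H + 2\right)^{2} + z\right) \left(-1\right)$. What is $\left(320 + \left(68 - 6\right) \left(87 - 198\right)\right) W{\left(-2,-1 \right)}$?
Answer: $-6562$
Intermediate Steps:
$W{\left(z,H \right)} = - z - \left(2 + H\right)^{2}$ ($W{\left(z,H \right)} = \left(\left(2 + H\right)^{2} + z\right) \left(-1\right) = \left(z + \left(2 + H\right)^{2}\right) \left(-1\right) = - z - \left(2 + H\right)^{2}$)
$\left(320 + \left(68 - 6\right) \left(87 - 198\right)\right) W{\left(-2,-1 \right)} = \left(320 + \left(68 - 6\right) \left(87 - 198\right)\right) \left(\left(-1\right) \left(-2\right) - \left(2 - 1\right)^{2}\right) = \left(320 + 62 \left(-111\right)\right) \left(2 - 1^{2}\right) = \left(320 - 6882\right) \left(2 - 1\right) = - 6562 \left(2 - 1\right) = \left(-6562\right) 1 = -6562$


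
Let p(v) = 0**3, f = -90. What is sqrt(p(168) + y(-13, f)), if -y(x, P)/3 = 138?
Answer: 3*I*sqrt(46) ≈ 20.347*I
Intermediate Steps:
p(v) = 0
y(x, P) = -414 (y(x, P) = -3*138 = -414)
sqrt(p(168) + y(-13, f)) = sqrt(0 - 414) = sqrt(-414) = 3*I*sqrt(46)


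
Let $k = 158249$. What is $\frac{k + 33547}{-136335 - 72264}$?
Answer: $- \frac{63932}{69533} \approx -0.91945$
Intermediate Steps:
$\frac{k + 33547}{-136335 - 72264} = \frac{158249 + 33547}{-136335 - 72264} = \frac{191796}{-136335 - 72264} = \frac{191796}{-208599} = 191796 \left(- \frac{1}{208599}\right) = - \frac{63932}{69533}$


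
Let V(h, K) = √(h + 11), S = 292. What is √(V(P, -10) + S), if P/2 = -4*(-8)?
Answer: √(292 + 5*√3) ≈ 17.340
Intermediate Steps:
P = 64 (P = 2*(-4*(-8)) = 2*32 = 64)
V(h, K) = √(11 + h)
√(V(P, -10) + S) = √(√(11 + 64) + 292) = √(√75 + 292) = √(5*√3 + 292) = √(292 + 5*√3)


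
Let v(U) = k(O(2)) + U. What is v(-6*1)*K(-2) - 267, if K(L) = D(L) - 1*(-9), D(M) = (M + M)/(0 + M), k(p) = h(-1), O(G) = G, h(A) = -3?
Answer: -366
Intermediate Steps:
k(p) = -3
D(M) = 2 (D(M) = (2*M)/M = 2)
v(U) = -3 + U
K(L) = 11 (K(L) = 2 - 1*(-9) = 2 + 9 = 11)
v(-6*1)*K(-2) - 267 = (-3 - 6*1)*11 - 267 = (-3 - 6)*11 - 267 = -9*11 - 267 = -99 - 267 = -366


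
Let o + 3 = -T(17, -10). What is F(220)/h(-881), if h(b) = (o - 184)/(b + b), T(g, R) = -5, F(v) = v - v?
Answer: 0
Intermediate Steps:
F(v) = 0
o = 2 (o = -3 - 1*(-5) = -3 + 5 = 2)
h(b) = -91/b (h(b) = (2 - 184)/(b + b) = -182*1/(2*b) = -91/b)
F(220)/h(-881) = 0/((-91/(-881))) = 0/((-91*(-1/881))) = 0/(91/881) = 0*(881/91) = 0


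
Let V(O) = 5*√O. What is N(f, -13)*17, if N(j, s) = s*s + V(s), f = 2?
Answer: 2873 + 85*I*√13 ≈ 2873.0 + 306.47*I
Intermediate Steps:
N(j, s) = s² + 5*√s (N(j, s) = s*s + 5*√s = s² + 5*√s)
N(f, -13)*17 = ((-13)² + 5*√(-13))*17 = (169 + 5*(I*√13))*17 = (169 + 5*I*√13)*17 = 2873 + 85*I*√13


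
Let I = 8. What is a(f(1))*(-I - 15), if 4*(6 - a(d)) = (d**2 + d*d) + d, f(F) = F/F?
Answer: -483/4 ≈ -120.75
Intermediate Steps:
f(F) = 1
a(d) = 6 - d**2/2 - d/4 (a(d) = 6 - ((d**2 + d*d) + d)/4 = 6 - ((d**2 + d**2) + d)/4 = 6 - (2*d**2 + d)/4 = 6 - (d + 2*d**2)/4 = 6 + (-d**2/2 - d/4) = 6 - d**2/2 - d/4)
a(f(1))*(-I - 15) = (6 - 1/2*1**2 - 1/4*1)*(-1*8 - 15) = (6 - 1/2*1 - 1/4)*(-8 - 15) = (6 - 1/2 - 1/4)*(-23) = (21/4)*(-23) = -483/4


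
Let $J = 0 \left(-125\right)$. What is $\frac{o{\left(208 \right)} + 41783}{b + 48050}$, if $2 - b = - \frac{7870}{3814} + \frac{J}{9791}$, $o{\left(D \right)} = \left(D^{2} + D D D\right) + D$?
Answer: $\frac{17323506469}{91639099} \approx 189.04$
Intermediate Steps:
$J = 0$
$o{\left(D \right)} = D + D^{2} + D^{3}$ ($o{\left(D \right)} = \left(D^{2} + D^{2} D\right) + D = \left(D^{2} + D^{3}\right) + D = D + D^{2} + D^{3}$)
$b = \frac{7749}{1907}$ ($b = 2 - \left(- \frac{7870}{3814} + \frac{0}{9791}\right) = 2 - \left(\left(-7870\right) \frac{1}{3814} + 0 \cdot \frac{1}{9791}\right) = 2 - \left(- \frac{3935}{1907} + 0\right) = 2 - - \frac{3935}{1907} = 2 + \frac{3935}{1907} = \frac{7749}{1907} \approx 4.0635$)
$\frac{o{\left(208 \right)} + 41783}{b + 48050} = \frac{208 \left(1 + 208 + 208^{2}\right) + 41783}{\frac{7749}{1907} + 48050} = \frac{208 \left(1 + 208 + 43264\right) + 41783}{\frac{91639099}{1907}} = \left(208 \cdot 43473 + 41783\right) \frac{1907}{91639099} = \left(9042384 + 41783\right) \frac{1907}{91639099} = 9084167 \cdot \frac{1907}{91639099} = \frac{17323506469}{91639099}$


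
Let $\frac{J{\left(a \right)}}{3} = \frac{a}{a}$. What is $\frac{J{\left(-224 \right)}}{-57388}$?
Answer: $- \frac{3}{57388} \approx -5.2276 \cdot 10^{-5}$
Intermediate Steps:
$J{\left(a \right)} = 3$ ($J{\left(a \right)} = 3 \frac{a}{a} = 3 \cdot 1 = 3$)
$\frac{J{\left(-224 \right)}}{-57388} = \frac{3}{-57388} = 3 \left(- \frac{1}{57388}\right) = - \frac{3}{57388}$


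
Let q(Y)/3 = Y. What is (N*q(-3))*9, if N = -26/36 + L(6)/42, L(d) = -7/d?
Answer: 243/4 ≈ 60.750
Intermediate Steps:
N = -3/4 (N = -26/36 - 7/6/42 = -26*1/36 - 7*1/6*(1/42) = -13/18 - 7/6*1/42 = -13/18 - 1/36 = -3/4 ≈ -0.75000)
q(Y) = 3*Y
(N*q(-3))*9 = -9*(-3)/4*9 = -3/4*(-9)*9 = (27/4)*9 = 243/4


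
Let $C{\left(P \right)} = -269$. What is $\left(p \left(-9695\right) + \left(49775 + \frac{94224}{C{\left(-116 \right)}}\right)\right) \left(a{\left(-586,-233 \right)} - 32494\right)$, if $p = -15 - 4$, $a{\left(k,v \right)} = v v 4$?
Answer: $\frac{11605341178152}{269} \approx 4.3143 \cdot 10^{10}$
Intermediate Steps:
$a{\left(k,v \right)} = 4 v^{2}$ ($a{\left(k,v \right)} = v^{2} \cdot 4 = 4 v^{2}$)
$p = -19$ ($p = -15 - 4 = -19$)
$\left(p \left(-9695\right) + \left(49775 + \frac{94224}{C{\left(-116 \right)}}\right)\right) \left(a{\left(-586,-233 \right)} - 32494\right) = \left(\left(-19\right) \left(-9695\right) + \left(49775 + \frac{94224}{-269}\right)\right) \left(4 \left(-233\right)^{2} - 32494\right) = \left(184205 + \left(49775 + 94224 \left(- \frac{1}{269}\right)\right)\right) \left(4 \cdot 54289 - 32494\right) = \left(184205 + \left(49775 - \frac{94224}{269}\right)\right) \left(217156 - 32494\right) = \left(184205 + \frac{13295251}{269}\right) 184662 = \frac{62846396}{269} \cdot 184662 = \frac{11605341178152}{269}$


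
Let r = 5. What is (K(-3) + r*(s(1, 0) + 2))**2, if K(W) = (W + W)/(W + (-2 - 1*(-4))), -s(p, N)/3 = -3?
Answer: 3721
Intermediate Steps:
s(p, N) = 9 (s(p, N) = -3*(-3) = 9)
K(W) = 2*W/(2 + W) (K(W) = (2*W)/(W + (-2 + 4)) = (2*W)/(W + 2) = (2*W)/(2 + W) = 2*W/(2 + W))
(K(-3) + r*(s(1, 0) + 2))**2 = (2*(-3)/(2 - 3) + 5*(9 + 2))**2 = (2*(-3)/(-1) + 5*11)**2 = (2*(-3)*(-1) + 55)**2 = (6 + 55)**2 = 61**2 = 3721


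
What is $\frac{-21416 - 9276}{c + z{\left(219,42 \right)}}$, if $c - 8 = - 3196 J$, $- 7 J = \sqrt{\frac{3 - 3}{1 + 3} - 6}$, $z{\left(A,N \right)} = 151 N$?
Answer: $- \frac{2387453950}{509272249} + \frac{171660356 i \sqrt{6}}{509272249} \approx -4.688 + 0.82565 i$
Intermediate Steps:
$J = - \frac{i \sqrt{6}}{7}$ ($J = - \frac{\sqrt{\frac{3 - 3}{1 + 3} - 6}}{7} = - \frac{\sqrt{\frac{0}{4} - 6}}{7} = - \frac{\sqrt{0 \cdot \frac{1}{4} - 6}}{7} = - \frac{\sqrt{0 - 6}}{7} = - \frac{\sqrt{-6}}{7} = - \frac{i \sqrt{6}}{7} \approx - 0.34993 i$)
$c = 8 + \frac{3196 i \sqrt{6}}{7}$ ($c = 8 - 3196 \left(- \frac{i \sqrt{6}}{7}\right) = 8 + \frac{3196 i \sqrt{6}}{7} \approx 8.0 + 1118.4 i$)
$\frac{-21416 - 9276}{c + z{\left(219,42 \right)}} = \frac{-21416 - 9276}{\left(8 + \frac{3196 i \sqrt{6}}{7}\right) + 151 \cdot 42} = - \frac{30692}{\left(8 + \frac{3196 i \sqrt{6}}{7}\right) + 6342} = - \frac{30692}{6350 + \frac{3196 i \sqrt{6}}{7}}$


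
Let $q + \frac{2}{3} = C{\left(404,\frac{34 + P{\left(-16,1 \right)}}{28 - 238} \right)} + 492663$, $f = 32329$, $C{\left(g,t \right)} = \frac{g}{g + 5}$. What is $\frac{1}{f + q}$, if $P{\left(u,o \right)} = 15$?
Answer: $\frac{1227}{644165578} \approx 1.9048 \cdot 10^{-6}$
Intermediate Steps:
$C{\left(g,t \right)} = \frac{g}{5 + g}$
$q = \frac{604497895}{1227}$ ($q = - \frac{2}{3} + \left(\frac{404}{5 + 404} + 492663\right) = - \frac{2}{3} + \left(\frac{404}{409} + 492663\right) = - \frac{2}{3} + \frac{201499571}{409} = \frac{604497895}{1227} \approx 4.9266 \cdot 10^{5}$)
$\frac{1}{f + q} = \frac{1}{32329 + \frac{604497895}{1227}} = \frac{1}{\frac{644165578}{1227}} = \frac{1227}{644165578}$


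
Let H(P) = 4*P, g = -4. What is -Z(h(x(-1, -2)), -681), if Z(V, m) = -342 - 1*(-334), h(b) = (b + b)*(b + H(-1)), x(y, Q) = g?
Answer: 8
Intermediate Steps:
x(y, Q) = -4
h(b) = 2*b*(-4 + b) (h(b) = (b + b)*(b + 4*(-1)) = (2*b)*(b - 4) = (2*b)*(-4 + b) = 2*b*(-4 + b))
Z(V, m) = -8 (Z(V, m) = -342 + 334 = -8)
-Z(h(x(-1, -2)), -681) = -1*(-8) = 8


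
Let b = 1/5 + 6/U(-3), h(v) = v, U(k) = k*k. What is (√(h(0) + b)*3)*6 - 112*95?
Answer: -10640 + 6*√195/5 ≈ -10623.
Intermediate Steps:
U(k) = k²
b = 13/15 (b = 1/5 + 6/((-3)²) = 1*(⅕) + 6/9 = ⅕ + 6*(⅑) = ⅕ + ⅔ = 13/15 ≈ 0.86667)
(√(h(0) + b)*3)*6 - 112*95 = (√(0 + 13/15)*3)*6 - 112*95 = (√(13/15)*3)*6 - 10640 = ((√195/15)*3)*6 - 10640 = (√195/5)*6 - 10640 = 6*√195/5 - 10640 = -10640 + 6*√195/5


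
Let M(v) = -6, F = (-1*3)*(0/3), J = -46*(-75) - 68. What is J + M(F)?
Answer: 3376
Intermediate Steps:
J = 3382 (J = 3450 - 68 = 3382)
F = 0 (F = -0/3 = -3*0 = 0)
J + M(F) = 3382 - 6 = 3376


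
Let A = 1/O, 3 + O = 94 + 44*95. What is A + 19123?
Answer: 81674334/4271 ≈ 19123.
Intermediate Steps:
O = 4271 (O = -3 + (94 + 44*95) = -3 + (94 + 4180) = -3 + 4274 = 4271)
A = 1/4271 ≈ 0.00023414
A + 19123 = 1/4271 + 19123 = 81674334/4271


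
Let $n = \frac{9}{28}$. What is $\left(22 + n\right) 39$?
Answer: $\frac{24375}{28} \approx 870.54$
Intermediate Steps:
$n = \frac{9}{28}$ ($n = 9 \cdot \frac{1}{28} = \frac{9}{28} \approx 0.32143$)
$\left(22 + n\right) 39 = \left(22 + \frac{9}{28}\right) 39 = \frac{625}{28} \cdot 39 = \frac{24375}{28}$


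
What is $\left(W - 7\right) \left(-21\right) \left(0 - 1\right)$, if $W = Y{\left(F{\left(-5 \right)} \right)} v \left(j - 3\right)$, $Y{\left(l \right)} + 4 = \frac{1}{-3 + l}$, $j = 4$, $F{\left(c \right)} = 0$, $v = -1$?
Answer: $-56$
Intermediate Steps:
$Y{\left(l \right)} = -4 + \frac{1}{-3 + l}$
$W = \frac{13}{3}$ ($W = \frac{13 - 0}{-3 + 0} \left(- (4 - 3)\right) = \frac{13 + 0}{-3} \left(\left(-1\right) 1\right) = \left(- \frac{1}{3}\right) 13 \left(-1\right) = \left(- \frac{13}{3}\right) \left(-1\right) = \frac{13}{3} \approx 4.3333$)
$\left(W - 7\right) \left(-21\right) \left(0 - 1\right) = \left(\frac{13}{3} - 7\right) \left(-21\right) \left(0 - 1\right) = \left(- \frac{8}{3}\right) \left(-21\right) \left(-1\right) = 56 \left(-1\right) = -56$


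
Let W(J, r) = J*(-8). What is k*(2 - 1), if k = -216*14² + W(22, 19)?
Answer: -42512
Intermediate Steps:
W(J, r) = -8*J
k = -42512 (k = -216*14² - 8*22 = -216*196 - 176 = -42336 - 176 = -42512)
k*(2 - 1) = -42512*(2 - 1) = -42512*1 = -42512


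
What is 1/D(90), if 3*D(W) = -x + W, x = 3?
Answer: 1/29 ≈ 0.034483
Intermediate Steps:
D(W) = -1 + W/3 (D(W) = (-1*3 + W)/3 = (-3 + W)/3 = -1 + W/3)
1/D(90) = 1/(-1 + (⅓)*90) = 1/(-1 + 30) = 1/29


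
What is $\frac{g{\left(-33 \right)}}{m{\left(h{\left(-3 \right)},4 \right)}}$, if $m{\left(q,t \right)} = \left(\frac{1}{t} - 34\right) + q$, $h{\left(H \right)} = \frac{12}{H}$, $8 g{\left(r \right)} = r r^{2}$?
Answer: $\frac{35937}{302} \approx 119.0$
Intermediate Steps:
$g{\left(r \right)} = \frac{r^{3}}{8}$ ($g{\left(r \right)} = \frac{r r^{2}}{8} = \frac{r^{3}}{8}$)
$m{\left(q,t \right)} = -34 + q + \frac{1}{t}$ ($m{\left(q,t \right)} = \left(-34 + \frac{1}{t}\right) + q = -34 + q + \frac{1}{t}$)
$\frac{g{\left(-33 \right)}}{m{\left(h{\left(-3 \right)},4 \right)}} = \frac{\frac{1}{8} \left(-33\right)^{3}}{-34 + \frac{12}{-3} + \frac{1}{4}} = \frac{\frac{1}{8} \left(-35937\right)}{-34 + 12 \left(- \frac{1}{3}\right) + \frac{1}{4}} = - \frac{35937}{8 \left(-34 - 4 + \frac{1}{4}\right)} = - \frac{35937}{8 \left(- \frac{151}{4}\right)} = \left(- \frac{35937}{8}\right) \left(- \frac{4}{151}\right) = \frac{35937}{302}$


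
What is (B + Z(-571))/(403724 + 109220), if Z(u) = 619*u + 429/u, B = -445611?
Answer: -456263689/292891024 ≈ -1.5578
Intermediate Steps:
Z(u) = 429/u + 619*u
(B + Z(-571))/(403724 + 109220) = (-445611 + (429/(-571) + 619*(-571)))/(403724 + 109220) = (-445611 + (429*(-1/571) - 353449))/512944 = (-445611 + (-429/571 - 353449))*(1/512944) = (-445611 - 201819808/571)*(1/512944) = -456263689/571*1/512944 = -456263689/292891024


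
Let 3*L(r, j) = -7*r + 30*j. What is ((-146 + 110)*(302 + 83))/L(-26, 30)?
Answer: -20790/541 ≈ -38.429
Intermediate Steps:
L(r, j) = 10*j - 7*r/3 (L(r, j) = (-7*r + 30*j)/3 = 10*j - 7*r/3)
((-146 + 110)*(302 + 83))/L(-26, 30) = ((-146 + 110)*(302 + 83))/(10*30 - 7/3*(-26)) = (-36*385)/(300 + 182/3) = -13860/1082/3 = -13860*3/1082 = -20790/541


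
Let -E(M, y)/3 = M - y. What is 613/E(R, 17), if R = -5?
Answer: 613/66 ≈ 9.2879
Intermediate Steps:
E(M, y) = -3*M + 3*y (E(M, y) = -3*(M - y) = -3*M + 3*y)
613/E(R, 17) = 613/(-3*(-5) + 3*17) = 613/(15 + 51) = 613/66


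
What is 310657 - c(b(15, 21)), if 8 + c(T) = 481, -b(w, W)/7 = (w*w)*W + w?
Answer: 310184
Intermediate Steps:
b(w, W) = -7*w - 7*W*w**2 (b(w, W) = -7*((w*w)*W + w) = -7*(w**2*W + w) = -7*(W*w**2 + w) = -7*(w + W*w**2) = -7*w - 7*W*w**2)
c(T) = 473 (c(T) = -8 + 481 = 473)
310657 - c(b(15, 21)) = 310657 - 1*473 = 310657 - 473 = 310184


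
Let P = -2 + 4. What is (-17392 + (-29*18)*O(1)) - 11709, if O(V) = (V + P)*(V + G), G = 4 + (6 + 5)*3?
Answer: -88609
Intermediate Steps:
G = 37 (G = 4 + 11*3 = 4 + 33 = 37)
P = 2
O(V) = (2 + V)*(37 + V) (O(V) = (V + 2)*(V + 37) = (2 + V)*(37 + V))
(-17392 + (-29*18)*O(1)) - 11709 = (-17392 + (-29*18)*(74 + 1² + 39*1)) - 11709 = (-17392 - 522*(74 + 1 + 39)) - 11709 = (-17392 - 522*114) - 11709 = (-17392 - 59508) - 11709 = -76900 - 11709 = -88609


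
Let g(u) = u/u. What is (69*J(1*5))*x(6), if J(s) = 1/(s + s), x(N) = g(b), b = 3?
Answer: 69/10 ≈ 6.9000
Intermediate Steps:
g(u) = 1
x(N) = 1
J(s) = 1/(2*s)
(69*J(1*5))*x(6) = (69*(1/(2*((1*5)))))*1 = (69*((1/2)/5))*1 = (69*((1/2)*(1/5)))*1 = (69*(1/10))*1 = (69/10)*1 = 69/10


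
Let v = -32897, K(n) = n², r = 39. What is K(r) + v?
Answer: -31376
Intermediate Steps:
K(r) + v = 39² - 32897 = 1521 - 32897 = -31376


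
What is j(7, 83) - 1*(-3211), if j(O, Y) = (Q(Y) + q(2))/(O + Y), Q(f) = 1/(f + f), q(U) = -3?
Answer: 47971843/14940 ≈ 3211.0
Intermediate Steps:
Q(f) = 1/(2*f)
j(O, Y) = (-3 + 1/(2*Y))/(O + Y) (j(O, Y) = (1/(2*Y) - 3)/(O + Y) = (-3 + 1/(2*Y))/(O + Y))
j(7, 83) - 1*(-3211) = (½)*(1 - 6*83)/(83*(7 + 83)) - 1*(-3211) = (½)*(1/83)*(1 - 498)/90 + 3211 = (½)*(1/83)*(1/90)*(-497) + 3211 = -497/14940 + 3211 = 47971843/14940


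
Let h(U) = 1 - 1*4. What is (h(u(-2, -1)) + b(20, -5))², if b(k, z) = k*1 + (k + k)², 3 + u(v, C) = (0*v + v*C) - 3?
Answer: 2614689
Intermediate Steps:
u(v, C) = -6 + C*v (u(v, C) = -3 + ((0*v + v*C) - 3) = -3 + ((0 + C*v) - 3) = -3 + (C*v - 3) = -3 + (-3 + C*v) = -6 + C*v)
h(U) = -3 (h(U) = 1 - 4 = -3)
b(k, z) = k + 4*k² (b(k, z) = k + (2*k)² = k + 4*k²)
(h(u(-2, -1)) + b(20, -5))² = (-3 + 20*(1 + 4*20))² = (-3 + 20*(1 + 80))² = (-3 + 20*81)² = (-3 + 1620)² = 1617² = 2614689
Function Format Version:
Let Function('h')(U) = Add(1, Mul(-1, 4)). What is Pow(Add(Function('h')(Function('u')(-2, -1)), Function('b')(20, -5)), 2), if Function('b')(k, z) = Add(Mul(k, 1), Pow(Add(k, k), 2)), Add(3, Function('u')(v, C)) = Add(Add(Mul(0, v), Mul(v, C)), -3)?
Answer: 2614689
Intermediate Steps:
Function('u')(v, C) = Add(-6, Mul(C, v)) (Function('u')(v, C) = Add(-3, Add(Add(Mul(0, v), Mul(v, C)), -3)) = Add(-3, Add(Add(0, Mul(C, v)), -3)) = Add(-3, Add(Mul(C, v), -3)) = Add(-3, Add(-3, Mul(C, v))) = Add(-6, Mul(C, v)))
Function('h')(U) = -3 (Function('h')(U) = Add(1, -4) = -3)
Function('b')(k, z) = Add(k, Mul(4, Pow(k, 2))) (Function('b')(k, z) = Add(k, Pow(Mul(2, k), 2)) = Add(k, Mul(4, Pow(k, 2))))
Pow(Add(Function('h')(Function('u')(-2, -1)), Function('b')(20, -5)), 2) = Pow(Add(-3, Mul(20, Add(1, Mul(4, 20)))), 2) = Pow(Add(-3, Mul(20, Add(1, 80))), 2) = Pow(Add(-3, Mul(20, 81)), 2) = Pow(Add(-3, 1620), 2) = Pow(1617, 2) = 2614689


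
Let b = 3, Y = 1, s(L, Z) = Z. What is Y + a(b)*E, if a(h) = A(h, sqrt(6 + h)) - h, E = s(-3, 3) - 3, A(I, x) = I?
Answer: 1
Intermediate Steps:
E = 0 (E = 3 - 3 = 0)
a(h) = 0 (a(h) = h - h = 0)
Y + a(b)*E = 1 + 0*0 = 1 + 0 = 1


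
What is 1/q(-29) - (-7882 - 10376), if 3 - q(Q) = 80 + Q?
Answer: 876383/48 ≈ 18258.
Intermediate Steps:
q(Q) = -77 - Q (q(Q) = 3 - (80 + Q) = 3 + (-80 - Q) = -77 - Q)
1/q(-29) - (-7882 - 10376) = 1/(-77 - 1*(-29)) - (-7882 - 10376) = 1/(-77 + 29) - 1*(-18258) = 1/(-48) + 18258 = -1/48 + 18258 = 876383/48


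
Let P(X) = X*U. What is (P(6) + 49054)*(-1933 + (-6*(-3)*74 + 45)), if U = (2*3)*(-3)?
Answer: -27213976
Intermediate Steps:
U = -18 (U = 6*(-3) = -18)
P(X) = -18*X (P(X) = X*(-18) = -18*X)
(P(6) + 49054)*(-1933 + (-6*(-3)*74 + 45)) = (-18*6 + 49054)*(-1933 + (-6*(-3)*74 + 45)) = (-108 + 49054)*(-1933 + (18*74 + 45)) = 48946*(-1933 + (1332 + 45)) = 48946*(-1933 + 1377) = 48946*(-556) = -27213976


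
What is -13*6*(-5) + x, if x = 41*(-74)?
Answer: -2644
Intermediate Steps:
x = -3034
-13*6*(-5) + x = -13*6*(-5) - 3034 = -78*(-5) - 3034 = 390 - 3034 = -2644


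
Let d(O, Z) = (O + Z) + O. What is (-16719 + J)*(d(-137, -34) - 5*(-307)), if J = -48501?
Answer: -80024940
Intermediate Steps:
d(O, Z) = Z + 2*O
(-16719 + J)*(d(-137, -34) - 5*(-307)) = (-16719 - 48501)*((-34 + 2*(-137)) - 5*(-307)) = -65220*((-34 - 274) + 1535) = -65220*(-308 + 1535) = -65220*1227 = -80024940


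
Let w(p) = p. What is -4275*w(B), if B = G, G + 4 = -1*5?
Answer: 38475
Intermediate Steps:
G = -9 (G = -4 - 1*5 = -4 - 5 = -9)
B = -9
-4275*w(B) = -4275*(-9) = 38475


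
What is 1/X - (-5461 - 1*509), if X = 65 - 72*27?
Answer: 11217629/1879 ≈ 5970.0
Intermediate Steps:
X = -1879 (X = 65 - 1944 = -1879)
1/X - (-5461 - 1*509) = 1/(-1879) - (-5461 - 1*509) = -1/1879 - (-5461 - 509) = -1/1879 - 1*(-5970) = -1/1879 + 5970 = 11217629/1879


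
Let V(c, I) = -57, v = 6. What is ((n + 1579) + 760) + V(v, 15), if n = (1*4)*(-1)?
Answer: 2278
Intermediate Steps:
n = -4 (n = 4*(-1) = -4)
((n + 1579) + 760) + V(v, 15) = ((-4 + 1579) + 760) - 57 = (1575 + 760) - 57 = 2335 - 57 = 2278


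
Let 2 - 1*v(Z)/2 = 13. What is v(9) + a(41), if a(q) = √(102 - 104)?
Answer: -22 + I*√2 ≈ -22.0 + 1.4142*I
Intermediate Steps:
v(Z) = -22 (v(Z) = 4 - 2*13 = 4 - 26 = -22)
a(q) = I*√2 (a(q) = √(-2) = I*√2)
v(9) + a(41) = -22 + I*√2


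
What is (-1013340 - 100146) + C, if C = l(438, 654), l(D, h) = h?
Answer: -1112832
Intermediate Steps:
C = 654
(-1013340 - 100146) + C = (-1013340 - 100146) + 654 = -1113486 + 654 = -1112832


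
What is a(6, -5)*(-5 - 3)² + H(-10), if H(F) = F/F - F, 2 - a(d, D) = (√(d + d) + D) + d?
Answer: 75 - 128*√3 ≈ -146.70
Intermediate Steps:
a(d, D) = 2 - D - d - √2*√d (a(d, D) = 2 - ((√(d + d) + D) + d) = 2 - ((√(2*d) + D) + d) = 2 - ((√2*√d + D) + d) = 2 - ((D + √2*√d) + d) = 2 - (D + d + √2*√d) = 2 + (-D - d - √2*√d) = 2 - D - d - √2*√d)
H(F) = 1 - F
a(6, -5)*(-5 - 3)² + H(-10) = (2 - 1*(-5) - 1*6 - √2*√6)*(-5 - 3)² + (1 - 1*(-10)) = (2 + 5 - 6 - 2*√3)*(-8)² + (1 + 10) = (1 - 2*√3)*64 + 11 = (64 - 128*√3) + 11 = 75 - 128*√3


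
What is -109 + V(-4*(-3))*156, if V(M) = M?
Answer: 1763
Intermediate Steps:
-109 + V(-4*(-3))*156 = -109 - 4*(-3)*156 = -109 + 12*156 = -109 + 1872 = 1763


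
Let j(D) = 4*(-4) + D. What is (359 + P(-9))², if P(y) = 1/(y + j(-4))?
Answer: 108368100/841 ≈ 1.2886e+5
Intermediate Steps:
j(D) = -16 + D
P(y) = 1/(-20 + y) (P(y) = 1/(y + (-16 - 4)) = 1/(y - 20) = 1/(-20 + y))
(359 + P(-9))² = (359 + 1/(-20 - 9))² = (359 + 1/(-29))² = (359 - 1/29)² = (10410/29)² = 108368100/841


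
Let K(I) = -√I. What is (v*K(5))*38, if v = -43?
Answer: 1634*√5 ≈ 3653.7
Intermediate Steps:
(v*K(5))*38 = -(-43)*√5*38 = (43*√5)*38 = 1634*√5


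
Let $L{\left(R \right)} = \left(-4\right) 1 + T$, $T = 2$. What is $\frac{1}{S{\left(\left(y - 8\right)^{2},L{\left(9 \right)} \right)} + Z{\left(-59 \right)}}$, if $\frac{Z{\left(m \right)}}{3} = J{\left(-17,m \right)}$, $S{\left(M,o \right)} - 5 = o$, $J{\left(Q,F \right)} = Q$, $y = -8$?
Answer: $- \frac{1}{48} \approx -0.020833$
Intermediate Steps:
$L{\left(R \right)} = -2$ ($L{\left(R \right)} = \left(-4\right) 1 + 2 = -4 + 2 = -2$)
$S{\left(M,o \right)} = 5 + o$
$Z{\left(m \right)} = -51$ ($Z{\left(m \right)} = 3 \left(-17\right) = -51$)
$\frac{1}{S{\left(\left(y - 8\right)^{2},L{\left(9 \right)} \right)} + Z{\left(-59 \right)}} = \frac{1}{\left(5 - 2\right) - 51} = \frac{1}{3 - 51} = \frac{1}{-48} = - \frac{1}{48}$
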